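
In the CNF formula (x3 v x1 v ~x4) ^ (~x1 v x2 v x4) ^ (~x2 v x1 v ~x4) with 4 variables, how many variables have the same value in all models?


Find all satisfying assignments: 11 model(s).
Check which variables have the same value in every model.
No variable is fixed across all models.
Backbone size = 0.

0


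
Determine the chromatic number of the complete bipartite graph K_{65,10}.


K_{65,10} is bipartite by definition: the two parts are independent sets, with every edge crossing between them.
Color all vertices in one part with color 1 and all vertices in the other part with color 2.
Since the graph has at least one edge, one color does not suffice.
Chromatic number = 2.

2


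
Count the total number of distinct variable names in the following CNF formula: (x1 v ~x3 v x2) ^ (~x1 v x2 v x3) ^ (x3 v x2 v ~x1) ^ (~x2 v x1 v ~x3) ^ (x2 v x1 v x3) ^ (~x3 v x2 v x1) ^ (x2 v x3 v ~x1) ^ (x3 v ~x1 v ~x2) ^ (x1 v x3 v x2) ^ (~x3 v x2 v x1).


Identify each distinct variable in the formula.
Variables found: x1, x2, x3.
Total distinct variables = 3.

3


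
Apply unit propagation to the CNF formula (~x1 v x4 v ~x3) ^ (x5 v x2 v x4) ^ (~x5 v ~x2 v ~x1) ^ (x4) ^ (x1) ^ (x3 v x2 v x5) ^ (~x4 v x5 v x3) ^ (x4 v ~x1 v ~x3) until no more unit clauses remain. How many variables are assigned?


Unit propagation repeatedly assigns the literal in any unit clause, then simplifies.
Assignments in order: x4 = T, x1 = T.
No further unit clauses remain.
Total variables assigned = 2.

2


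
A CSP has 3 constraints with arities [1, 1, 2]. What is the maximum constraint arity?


The arities are: 1, 1, 2.
Scan for the maximum value.
Maximum arity = 2.

2


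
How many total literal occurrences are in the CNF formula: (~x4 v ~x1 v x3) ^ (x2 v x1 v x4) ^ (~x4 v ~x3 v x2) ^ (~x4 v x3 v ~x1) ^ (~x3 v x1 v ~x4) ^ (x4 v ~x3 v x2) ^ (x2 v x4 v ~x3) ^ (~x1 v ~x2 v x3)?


Clause lengths: 3, 3, 3, 3, 3, 3, 3, 3.
Sum = 3 + 3 + 3 + 3 + 3 + 3 + 3 + 3 = 24.

24


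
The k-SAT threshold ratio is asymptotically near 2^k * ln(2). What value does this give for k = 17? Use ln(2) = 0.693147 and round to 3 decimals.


Using the asymptotic formula: threshold ~ 2^k * ln(2).
2^17 = 131072.
131072 * 0.693147 = 90852.164.

90852.164


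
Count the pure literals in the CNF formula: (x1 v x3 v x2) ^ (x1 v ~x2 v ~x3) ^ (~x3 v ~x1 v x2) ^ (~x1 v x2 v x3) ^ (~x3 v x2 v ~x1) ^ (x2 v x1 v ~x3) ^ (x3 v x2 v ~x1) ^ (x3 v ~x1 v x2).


A pure literal appears in only one polarity across all clauses.
No pure literals found.
Count = 0.

0


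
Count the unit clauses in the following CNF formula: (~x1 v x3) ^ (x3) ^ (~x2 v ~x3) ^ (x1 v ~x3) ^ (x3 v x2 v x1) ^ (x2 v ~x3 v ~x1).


A unit clause contains exactly one literal.
Unit clauses found: (x3).
Count = 1.

1


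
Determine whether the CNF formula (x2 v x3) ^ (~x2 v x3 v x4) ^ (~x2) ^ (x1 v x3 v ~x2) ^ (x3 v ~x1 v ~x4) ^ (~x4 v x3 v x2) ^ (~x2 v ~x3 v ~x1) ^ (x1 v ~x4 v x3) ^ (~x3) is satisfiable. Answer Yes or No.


Check all 16 possible truth assignments.
Number of satisfying assignments found: 0.
The formula is unsatisfiable.

No


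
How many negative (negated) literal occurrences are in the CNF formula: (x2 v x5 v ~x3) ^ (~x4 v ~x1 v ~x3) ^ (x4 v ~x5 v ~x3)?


Scan each clause for negated literals.
Clause 1: 1 negative; Clause 2: 3 negative; Clause 3: 2 negative.
Total negative literal occurrences = 6.

6


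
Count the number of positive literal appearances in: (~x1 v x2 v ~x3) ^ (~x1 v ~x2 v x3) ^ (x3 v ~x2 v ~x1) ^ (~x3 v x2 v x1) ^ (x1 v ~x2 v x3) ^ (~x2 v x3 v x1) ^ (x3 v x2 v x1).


Scan each clause for unnegated literals.
Clause 1: 1 positive; Clause 2: 1 positive; Clause 3: 1 positive; Clause 4: 2 positive; Clause 5: 2 positive; Clause 6: 2 positive; Clause 7: 3 positive.
Total positive literal occurrences = 12.

12


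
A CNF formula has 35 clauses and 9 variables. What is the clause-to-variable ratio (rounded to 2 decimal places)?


Clause-to-variable ratio = clauses / variables.
35 / 9 = 3.89.

3.89


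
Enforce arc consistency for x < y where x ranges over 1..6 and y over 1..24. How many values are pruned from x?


For the constraint x < y, x needs a supporting value in y's domain.
x can be at most 23 (one less than y's maximum).
Valid x values from domain: 6 out of 6.
Pruned = 6 - 6 = 0.

0


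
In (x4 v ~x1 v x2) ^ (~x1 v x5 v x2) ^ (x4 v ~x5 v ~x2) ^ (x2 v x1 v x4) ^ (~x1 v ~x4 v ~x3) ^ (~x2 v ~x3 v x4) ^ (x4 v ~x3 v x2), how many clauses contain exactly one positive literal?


A definite clause has exactly one positive literal.
Clause 1: 2 positive -> not definite
Clause 2: 2 positive -> not definite
Clause 3: 1 positive -> definite
Clause 4: 3 positive -> not definite
Clause 5: 0 positive -> not definite
Clause 6: 1 positive -> definite
Clause 7: 2 positive -> not definite
Definite clause count = 2.

2


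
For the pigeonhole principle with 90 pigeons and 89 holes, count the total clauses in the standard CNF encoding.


The PHP encoding has two parts:
1) At-least-one-hole clauses: 90 (one per pigeon, each with 89 literals).
2) At-most-one-pigeon-per-hole clauses: 89 holes * C(90,2) = 89 * 4005 = 356445.
Total clauses = 90 + 356445 = 356535.

356535


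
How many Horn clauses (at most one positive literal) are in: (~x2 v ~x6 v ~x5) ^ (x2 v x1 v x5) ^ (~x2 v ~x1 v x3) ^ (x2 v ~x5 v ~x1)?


A Horn clause has at most one positive literal.
Clause 1: 0 positive lit(s) -> Horn
Clause 2: 3 positive lit(s) -> not Horn
Clause 3: 1 positive lit(s) -> Horn
Clause 4: 1 positive lit(s) -> Horn
Total Horn clauses = 3.

3


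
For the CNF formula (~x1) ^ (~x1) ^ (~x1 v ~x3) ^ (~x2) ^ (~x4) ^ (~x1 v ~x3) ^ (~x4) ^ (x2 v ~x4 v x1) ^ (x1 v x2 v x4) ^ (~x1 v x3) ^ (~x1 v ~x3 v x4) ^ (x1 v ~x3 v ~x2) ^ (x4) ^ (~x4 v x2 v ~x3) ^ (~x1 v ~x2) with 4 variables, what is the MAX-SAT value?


Enumerate all 16 truth assignments.
For each, count how many of the 15 clauses are satisfied.
The formula is not fully satisfiable, so the maximum is below 15.
Maximum simultaneously satisfiable clauses = 13.

13


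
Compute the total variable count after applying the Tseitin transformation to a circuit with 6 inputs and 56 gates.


The Tseitin transformation introduces one auxiliary variable per gate.
Total variables = inputs + gates = 6 + 56 = 62.

62


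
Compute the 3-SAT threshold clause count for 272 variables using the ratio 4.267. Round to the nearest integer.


The 3-SAT phase transition occurs at approximately 4.267 clauses per variable.
m = 4.267 * 272 = 1160.624.
Rounded to nearest integer: 1161.

1161


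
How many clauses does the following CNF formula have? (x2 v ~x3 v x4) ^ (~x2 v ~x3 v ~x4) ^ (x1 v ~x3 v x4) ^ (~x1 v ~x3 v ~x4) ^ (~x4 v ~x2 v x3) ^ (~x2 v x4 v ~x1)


Each group enclosed in parentheses joined by ^ is one clause.
Counting the conjuncts: 6 clauses.

6


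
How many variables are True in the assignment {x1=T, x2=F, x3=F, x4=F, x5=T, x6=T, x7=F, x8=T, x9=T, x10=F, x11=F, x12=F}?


The weight is the number of variables assigned True.
True variables: x1, x5, x6, x8, x9.
Weight = 5.

5


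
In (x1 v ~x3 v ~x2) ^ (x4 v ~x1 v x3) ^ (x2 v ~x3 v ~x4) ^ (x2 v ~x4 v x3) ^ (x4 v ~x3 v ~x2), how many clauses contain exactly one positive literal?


A definite clause has exactly one positive literal.
Clause 1: 1 positive -> definite
Clause 2: 2 positive -> not definite
Clause 3: 1 positive -> definite
Clause 4: 2 positive -> not definite
Clause 5: 1 positive -> definite
Definite clause count = 3.

3


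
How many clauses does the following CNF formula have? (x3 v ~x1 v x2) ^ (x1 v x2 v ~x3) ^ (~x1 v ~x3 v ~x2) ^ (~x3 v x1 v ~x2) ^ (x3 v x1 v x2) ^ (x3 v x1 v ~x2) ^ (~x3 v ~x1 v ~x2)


Each group enclosed in parentheses joined by ^ is one clause.
Counting the conjuncts: 7 clauses.

7


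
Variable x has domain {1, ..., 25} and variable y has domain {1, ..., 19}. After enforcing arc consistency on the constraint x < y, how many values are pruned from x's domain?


For the constraint x < y, x needs a supporting value in y's domain.
x can be at most 18 (one less than y's maximum).
Valid x values from domain: 18 out of 25.
Pruned = 25 - 18 = 7.

7


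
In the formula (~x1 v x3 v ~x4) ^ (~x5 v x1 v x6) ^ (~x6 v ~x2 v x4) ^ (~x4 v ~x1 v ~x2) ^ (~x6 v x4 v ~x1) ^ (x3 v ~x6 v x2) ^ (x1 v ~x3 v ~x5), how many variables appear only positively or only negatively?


A pure literal appears in only one polarity across all clauses.
Pure literals: x5 (negative only).
Count = 1.

1


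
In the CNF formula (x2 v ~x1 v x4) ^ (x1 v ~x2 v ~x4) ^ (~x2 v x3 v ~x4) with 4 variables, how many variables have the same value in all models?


Find all satisfying assignments: 11 model(s).
Check which variables have the same value in every model.
No variable is fixed across all models.
Backbone size = 0.

0


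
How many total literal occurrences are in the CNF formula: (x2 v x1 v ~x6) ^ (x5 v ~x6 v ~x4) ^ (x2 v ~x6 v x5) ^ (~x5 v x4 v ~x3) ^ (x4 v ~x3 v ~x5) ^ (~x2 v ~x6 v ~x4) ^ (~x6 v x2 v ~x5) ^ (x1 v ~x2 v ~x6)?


Clause lengths: 3, 3, 3, 3, 3, 3, 3, 3.
Sum = 3 + 3 + 3 + 3 + 3 + 3 + 3 + 3 = 24.

24


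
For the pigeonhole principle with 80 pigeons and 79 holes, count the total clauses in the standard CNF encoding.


The PHP encoding has two parts:
1) At-least-one-hole clauses: 80 (one per pigeon, each with 79 literals).
2) At-most-one-pigeon-per-hole clauses: 79 holes * C(80,2) = 79 * 3160 = 249640.
Total clauses = 80 + 249640 = 249720.

249720


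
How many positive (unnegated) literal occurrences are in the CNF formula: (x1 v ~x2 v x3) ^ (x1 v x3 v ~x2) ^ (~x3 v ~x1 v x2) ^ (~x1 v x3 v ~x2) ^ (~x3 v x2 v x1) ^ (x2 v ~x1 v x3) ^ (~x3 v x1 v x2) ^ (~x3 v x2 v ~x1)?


Scan each clause for unnegated literals.
Clause 1: 2 positive; Clause 2: 2 positive; Clause 3: 1 positive; Clause 4: 1 positive; Clause 5: 2 positive; Clause 6: 2 positive; Clause 7: 2 positive; Clause 8: 1 positive.
Total positive literal occurrences = 13.

13


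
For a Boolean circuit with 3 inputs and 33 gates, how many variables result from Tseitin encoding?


The Tseitin transformation introduces one auxiliary variable per gate.
Total variables = inputs + gates = 3 + 33 = 36.

36


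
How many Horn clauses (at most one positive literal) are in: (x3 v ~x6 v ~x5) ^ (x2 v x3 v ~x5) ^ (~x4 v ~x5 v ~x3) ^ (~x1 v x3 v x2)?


A Horn clause has at most one positive literal.
Clause 1: 1 positive lit(s) -> Horn
Clause 2: 2 positive lit(s) -> not Horn
Clause 3: 0 positive lit(s) -> Horn
Clause 4: 2 positive lit(s) -> not Horn
Total Horn clauses = 2.

2


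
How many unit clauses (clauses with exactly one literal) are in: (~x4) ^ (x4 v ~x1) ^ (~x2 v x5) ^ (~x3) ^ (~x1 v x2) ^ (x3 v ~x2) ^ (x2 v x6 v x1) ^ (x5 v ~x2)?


A unit clause contains exactly one literal.
Unit clauses found: (~x4), (~x3).
Count = 2.

2


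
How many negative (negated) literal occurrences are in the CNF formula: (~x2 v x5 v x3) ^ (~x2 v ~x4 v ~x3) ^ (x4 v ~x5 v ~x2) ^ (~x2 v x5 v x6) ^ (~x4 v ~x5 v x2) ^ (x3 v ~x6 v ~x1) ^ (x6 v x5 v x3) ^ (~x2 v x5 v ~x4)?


Scan each clause for negated literals.
Clause 1: 1 negative; Clause 2: 3 negative; Clause 3: 2 negative; Clause 4: 1 negative; Clause 5: 2 negative; Clause 6: 2 negative; Clause 7: 0 negative; Clause 8: 2 negative.
Total negative literal occurrences = 13.

13


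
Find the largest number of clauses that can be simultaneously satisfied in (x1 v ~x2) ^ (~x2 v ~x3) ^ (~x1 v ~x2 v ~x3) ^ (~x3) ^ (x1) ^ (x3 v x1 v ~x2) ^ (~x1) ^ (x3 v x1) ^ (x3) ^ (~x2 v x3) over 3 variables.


Enumerate all 8 truth assignments.
For each, count how many of the 10 clauses are satisfied.
The formula is not fully satisfiable, so the maximum is below 10.
Maximum simultaneously satisfiable clauses = 8.

8


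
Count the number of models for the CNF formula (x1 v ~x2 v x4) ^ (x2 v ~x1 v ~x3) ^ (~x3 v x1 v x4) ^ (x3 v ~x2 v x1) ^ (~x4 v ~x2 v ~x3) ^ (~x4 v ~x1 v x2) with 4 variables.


Enumerate all 16 truth assignments over 4 variables.
Test each against every clause.
Satisfying assignments found: 7.

7


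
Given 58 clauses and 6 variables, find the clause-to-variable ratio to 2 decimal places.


Clause-to-variable ratio = clauses / variables.
58 / 6 = 9.67.

9.67


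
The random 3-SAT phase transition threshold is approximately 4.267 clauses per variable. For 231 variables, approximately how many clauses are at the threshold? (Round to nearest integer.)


The 3-SAT phase transition occurs at approximately 4.267 clauses per variable.
m = 4.267 * 231 = 985.677.
Rounded to nearest integer: 986.

986


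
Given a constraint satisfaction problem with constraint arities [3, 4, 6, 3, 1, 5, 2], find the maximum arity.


The arities are: 3, 4, 6, 3, 1, 5, 2.
Scan for the maximum value.
Maximum arity = 6.

6


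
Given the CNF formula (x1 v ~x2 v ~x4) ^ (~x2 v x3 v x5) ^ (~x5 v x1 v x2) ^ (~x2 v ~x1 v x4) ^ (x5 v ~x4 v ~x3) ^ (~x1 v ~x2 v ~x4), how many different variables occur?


Identify each distinct variable in the formula.
Variables found: x1, x2, x3, x4, x5.
Total distinct variables = 5.

5


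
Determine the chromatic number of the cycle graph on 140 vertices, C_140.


A cycle on an even number of vertices is bipartite: alternate two colors around the cycle.
Since 140 is even, two colors suffice, and at least two are needed because the graph has edges.
Chromatic number = 2.

2


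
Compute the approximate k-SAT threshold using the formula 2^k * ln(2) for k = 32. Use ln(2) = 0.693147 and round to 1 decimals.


Using the asymptotic formula: threshold ~ 2^k * ln(2).
2^32 = 4294967296.
4294967296 * 0.693147 = 2977043696.3.

2977043696.3


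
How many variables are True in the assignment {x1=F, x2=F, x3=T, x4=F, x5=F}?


The weight is the number of variables assigned True.
True variables: x3.
Weight = 1.

1


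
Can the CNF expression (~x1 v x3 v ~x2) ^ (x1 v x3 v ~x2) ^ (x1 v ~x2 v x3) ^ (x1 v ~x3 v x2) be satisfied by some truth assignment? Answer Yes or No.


Check all 8 possible truth assignments.
Number of satisfying assignments found: 5.
The formula is satisfiable.

Yes


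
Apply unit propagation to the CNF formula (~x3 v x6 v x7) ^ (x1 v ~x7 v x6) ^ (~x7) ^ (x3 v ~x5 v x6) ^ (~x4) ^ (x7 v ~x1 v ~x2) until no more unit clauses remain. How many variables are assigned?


Unit propagation repeatedly assigns the literal in any unit clause, then simplifies.
Assignments in order: x7 = F, x4 = F.
No further unit clauses remain.
Total variables assigned = 2.

2


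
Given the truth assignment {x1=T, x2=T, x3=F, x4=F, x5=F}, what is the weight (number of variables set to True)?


The weight is the number of variables assigned True.
True variables: x1, x2.
Weight = 2.

2


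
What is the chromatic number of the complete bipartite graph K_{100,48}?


K_{100,48} is bipartite by definition: the two parts are independent sets, with every edge crossing between them.
Color all vertices in one part with color 1 and all vertices in the other part with color 2.
Since the graph has at least one edge, one color does not suffice.
Chromatic number = 2.

2


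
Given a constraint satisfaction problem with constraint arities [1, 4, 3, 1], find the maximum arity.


The arities are: 1, 4, 3, 1.
Scan for the maximum value.
Maximum arity = 4.

4


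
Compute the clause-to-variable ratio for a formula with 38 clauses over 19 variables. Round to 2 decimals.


Clause-to-variable ratio = clauses / variables.
38 / 19 = 2.0.

2.0


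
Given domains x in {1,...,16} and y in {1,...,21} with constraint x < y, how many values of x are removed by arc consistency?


For the constraint x < y, x needs a supporting value in y's domain.
x can be at most 20 (one less than y's maximum).
Valid x values from domain: 16 out of 16.
Pruned = 16 - 16 = 0.

0


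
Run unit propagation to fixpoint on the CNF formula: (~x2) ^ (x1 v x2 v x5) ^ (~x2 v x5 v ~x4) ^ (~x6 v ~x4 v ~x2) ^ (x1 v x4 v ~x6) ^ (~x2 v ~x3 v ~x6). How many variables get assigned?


Unit propagation repeatedly assigns the literal in any unit clause, then simplifies.
Assignments in order: x2 = F.
No further unit clauses remain.
Total variables assigned = 1.

1


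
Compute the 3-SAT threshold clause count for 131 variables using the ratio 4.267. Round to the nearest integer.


The 3-SAT phase transition occurs at approximately 4.267 clauses per variable.
m = 4.267 * 131 = 558.977.
Rounded to nearest integer: 559.

559


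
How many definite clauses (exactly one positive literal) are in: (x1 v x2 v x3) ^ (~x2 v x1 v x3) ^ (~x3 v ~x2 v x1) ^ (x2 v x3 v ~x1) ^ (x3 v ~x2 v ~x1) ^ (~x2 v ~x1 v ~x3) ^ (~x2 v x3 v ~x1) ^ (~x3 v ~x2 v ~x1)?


A definite clause has exactly one positive literal.
Clause 1: 3 positive -> not definite
Clause 2: 2 positive -> not definite
Clause 3: 1 positive -> definite
Clause 4: 2 positive -> not definite
Clause 5: 1 positive -> definite
Clause 6: 0 positive -> not definite
Clause 7: 1 positive -> definite
Clause 8: 0 positive -> not definite
Definite clause count = 3.

3


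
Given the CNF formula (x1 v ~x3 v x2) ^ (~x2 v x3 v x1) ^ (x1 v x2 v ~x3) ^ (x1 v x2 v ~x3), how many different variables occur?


Identify each distinct variable in the formula.
Variables found: x1, x2, x3.
Total distinct variables = 3.

3


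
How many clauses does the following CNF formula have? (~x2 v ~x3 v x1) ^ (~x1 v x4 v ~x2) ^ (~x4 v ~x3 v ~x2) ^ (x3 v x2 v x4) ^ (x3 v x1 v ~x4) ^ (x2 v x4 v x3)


Each group enclosed in parentheses joined by ^ is one clause.
Counting the conjuncts: 6 clauses.

6


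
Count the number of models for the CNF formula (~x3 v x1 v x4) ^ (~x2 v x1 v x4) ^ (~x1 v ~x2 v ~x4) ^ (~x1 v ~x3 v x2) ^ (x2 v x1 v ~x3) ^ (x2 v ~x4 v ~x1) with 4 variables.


Enumerate all 16 truth assignments over 4 variables.
Test each against every clause.
Satisfying assignments found: 7.

7


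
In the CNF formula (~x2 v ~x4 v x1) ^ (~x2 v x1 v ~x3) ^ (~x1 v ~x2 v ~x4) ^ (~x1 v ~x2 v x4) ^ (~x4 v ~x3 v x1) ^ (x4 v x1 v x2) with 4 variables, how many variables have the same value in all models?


Find all satisfying assignments: 6 model(s).
Check which variables have the same value in every model.
No variable is fixed across all models.
Backbone size = 0.

0


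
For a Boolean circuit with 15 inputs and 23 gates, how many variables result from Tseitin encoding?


The Tseitin transformation introduces one auxiliary variable per gate.
Total variables = inputs + gates = 15 + 23 = 38.

38


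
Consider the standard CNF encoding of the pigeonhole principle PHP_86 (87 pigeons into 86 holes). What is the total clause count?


The PHP encoding has two parts:
1) At-least-one-hole clauses: 87 (one per pigeon, each with 86 literals).
2) At-most-one-pigeon-per-hole clauses: 86 holes * C(87,2) = 86 * 3741 = 321726.
Total clauses = 87 + 321726 = 321813.

321813


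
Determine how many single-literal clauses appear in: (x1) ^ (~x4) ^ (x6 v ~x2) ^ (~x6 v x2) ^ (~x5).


A unit clause contains exactly one literal.
Unit clauses found: (x1), (~x4), (~x5).
Count = 3.

3


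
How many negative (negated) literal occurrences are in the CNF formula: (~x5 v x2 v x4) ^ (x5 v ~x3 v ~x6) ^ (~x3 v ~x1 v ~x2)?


Scan each clause for negated literals.
Clause 1: 1 negative; Clause 2: 2 negative; Clause 3: 3 negative.
Total negative literal occurrences = 6.

6


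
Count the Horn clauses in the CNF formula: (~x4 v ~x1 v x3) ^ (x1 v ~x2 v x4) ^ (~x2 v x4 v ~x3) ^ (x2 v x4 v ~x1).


A Horn clause has at most one positive literal.
Clause 1: 1 positive lit(s) -> Horn
Clause 2: 2 positive lit(s) -> not Horn
Clause 3: 1 positive lit(s) -> Horn
Clause 4: 2 positive lit(s) -> not Horn
Total Horn clauses = 2.

2


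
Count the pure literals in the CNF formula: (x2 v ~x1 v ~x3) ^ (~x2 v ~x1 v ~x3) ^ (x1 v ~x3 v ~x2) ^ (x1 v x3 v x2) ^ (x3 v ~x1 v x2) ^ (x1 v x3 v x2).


A pure literal appears in only one polarity across all clauses.
No pure literals found.
Count = 0.

0


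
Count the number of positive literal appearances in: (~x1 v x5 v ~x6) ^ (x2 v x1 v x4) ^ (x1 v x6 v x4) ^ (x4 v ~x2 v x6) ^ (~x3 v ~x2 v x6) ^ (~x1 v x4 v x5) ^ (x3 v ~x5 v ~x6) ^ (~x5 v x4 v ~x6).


Scan each clause for unnegated literals.
Clause 1: 1 positive; Clause 2: 3 positive; Clause 3: 3 positive; Clause 4: 2 positive; Clause 5: 1 positive; Clause 6: 2 positive; Clause 7: 1 positive; Clause 8: 1 positive.
Total positive literal occurrences = 14.

14


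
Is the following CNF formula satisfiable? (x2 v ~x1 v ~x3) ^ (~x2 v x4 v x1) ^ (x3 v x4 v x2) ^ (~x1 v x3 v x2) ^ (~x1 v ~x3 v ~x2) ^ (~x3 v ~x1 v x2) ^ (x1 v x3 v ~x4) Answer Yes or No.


Check all 16 possible truth assignments.
Number of satisfying assignments found: 5.
The formula is satisfiable.

Yes


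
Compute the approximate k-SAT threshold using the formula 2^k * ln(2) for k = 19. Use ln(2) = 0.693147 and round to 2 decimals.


Using the asymptotic formula: threshold ~ 2^k * ln(2).
2^19 = 524288.
524288 * 0.693147 = 363408.65.

363408.65


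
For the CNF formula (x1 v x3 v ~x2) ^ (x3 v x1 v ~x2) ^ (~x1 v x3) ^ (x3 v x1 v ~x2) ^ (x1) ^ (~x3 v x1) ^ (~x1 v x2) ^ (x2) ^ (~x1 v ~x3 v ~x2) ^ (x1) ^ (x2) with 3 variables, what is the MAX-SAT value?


Enumerate all 8 truth assignments.
For each, count how many of the 11 clauses are satisfied.
The formula is not fully satisfiable, so the maximum is below 11.
Maximum simultaneously satisfiable clauses = 10.

10


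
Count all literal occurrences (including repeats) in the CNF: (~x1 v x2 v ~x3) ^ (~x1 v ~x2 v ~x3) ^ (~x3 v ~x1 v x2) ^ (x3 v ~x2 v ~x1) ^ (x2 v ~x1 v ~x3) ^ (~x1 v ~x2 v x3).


Clause lengths: 3, 3, 3, 3, 3, 3.
Sum = 3 + 3 + 3 + 3 + 3 + 3 = 18.

18


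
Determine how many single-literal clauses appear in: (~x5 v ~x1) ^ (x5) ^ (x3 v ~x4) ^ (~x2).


A unit clause contains exactly one literal.
Unit clauses found: (x5), (~x2).
Count = 2.

2


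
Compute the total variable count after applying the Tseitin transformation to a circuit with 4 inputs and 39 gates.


The Tseitin transformation introduces one auxiliary variable per gate.
Total variables = inputs + gates = 4 + 39 = 43.

43


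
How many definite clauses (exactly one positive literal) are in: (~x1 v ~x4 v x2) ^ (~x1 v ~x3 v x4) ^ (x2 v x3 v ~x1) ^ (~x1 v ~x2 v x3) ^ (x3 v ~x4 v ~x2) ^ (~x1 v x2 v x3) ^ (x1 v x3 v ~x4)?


A definite clause has exactly one positive literal.
Clause 1: 1 positive -> definite
Clause 2: 1 positive -> definite
Clause 3: 2 positive -> not definite
Clause 4: 1 positive -> definite
Clause 5: 1 positive -> definite
Clause 6: 2 positive -> not definite
Clause 7: 2 positive -> not definite
Definite clause count = 4.

4


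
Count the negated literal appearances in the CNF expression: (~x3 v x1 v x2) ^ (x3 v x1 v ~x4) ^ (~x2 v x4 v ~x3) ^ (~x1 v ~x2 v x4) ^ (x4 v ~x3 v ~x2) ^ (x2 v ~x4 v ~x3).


Scan each clause for negated literals.
Clause 1: 1 negative; Clause 2: 1 negative; Clause 3: 2 negative; Clause 4: 2 negative; Clause 5: 2 negative; Clause 6: 2 negative.
Total negative literal occurrences = 10.

10


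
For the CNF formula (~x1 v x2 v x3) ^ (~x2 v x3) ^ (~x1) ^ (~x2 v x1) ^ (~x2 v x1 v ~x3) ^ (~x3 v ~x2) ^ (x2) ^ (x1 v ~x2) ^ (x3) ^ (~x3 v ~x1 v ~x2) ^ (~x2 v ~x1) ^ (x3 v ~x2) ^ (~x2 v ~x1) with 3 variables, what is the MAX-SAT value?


Enumerate all 8 truth assignments.
For each, count how many of the 13 clauses are satisfied.
The formula is not fully satisfiable, so the maximum is below 13.
Maximum simultaneously satisfiable clauses = 12.

12


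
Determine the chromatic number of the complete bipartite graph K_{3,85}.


K_{3,85} is bipartite by definition: the two parts are independent sets, with every edge crossing between them.
Color all vertices in one part with color 1 and all vertices in the other part with color 2.
Since the graph has at least one edge, one color does not suffice.
Chromatic number = 2.

2


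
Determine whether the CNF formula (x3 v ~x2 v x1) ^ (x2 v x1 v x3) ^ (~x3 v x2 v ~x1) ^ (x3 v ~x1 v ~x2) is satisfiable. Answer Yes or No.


Check all 8 possible truth assignments.
Number of satisfying assignments found: 4.
The formula is satisfiable.

Yes


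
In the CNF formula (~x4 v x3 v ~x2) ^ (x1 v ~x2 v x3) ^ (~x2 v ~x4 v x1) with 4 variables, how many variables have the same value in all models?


Find all satisfying assignments: 12 model(s).
Check which variables have the same value in every model.
No variable is fixed across all models.
Backbone size = 0.

0


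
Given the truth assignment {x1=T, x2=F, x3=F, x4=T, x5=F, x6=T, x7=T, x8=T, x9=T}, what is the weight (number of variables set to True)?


The weight is the number of variables assigned True.
True variables: x1, x4, x6, x7, x8, x9.
Weight = 6.

6


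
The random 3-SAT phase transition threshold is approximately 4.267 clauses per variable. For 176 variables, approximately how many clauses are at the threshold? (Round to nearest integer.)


The 3-SAT phase transition occurs at approximately 4.267 clauses per variable.
m = 4.267 * 176 = 750.992.
Rounded to nearest integer: 751.

751


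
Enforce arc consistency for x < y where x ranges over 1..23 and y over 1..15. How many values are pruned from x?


For the constraint x < y, x needs a supporting value in y's domain.
x can be at most 14 (one less than y's maximum).
Valid x values from domain: 14 out of 23.
Pruned = 23 - 14 = 9.

9


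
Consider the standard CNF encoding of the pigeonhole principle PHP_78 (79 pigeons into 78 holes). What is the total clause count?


The PHP encoding has two parts:
1) At-least-one-hole clauses: 79 (one per pigeon, each with 78 literals).
2) At-most-one-pigeon-per-hole clauses: 78 holes * C(79,2) = 78 * 3081 = 240318.
Total clauses = 79 + 240318 = 240397.

240397


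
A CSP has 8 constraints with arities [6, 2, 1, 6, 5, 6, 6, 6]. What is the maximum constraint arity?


The arities are: 6, 2, 1, 6, 5, 6, 6, 6.
Scan for the maximum value.
Maximum arity = 6.

6


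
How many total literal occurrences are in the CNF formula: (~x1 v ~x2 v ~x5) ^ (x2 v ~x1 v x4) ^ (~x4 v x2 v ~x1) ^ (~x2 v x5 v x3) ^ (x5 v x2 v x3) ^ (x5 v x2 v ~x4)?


Clause lengths: 3, 3, 3, 3, 3, 3.
Sum = 3 + 3 + 3 + 3 + 3 + 3 = 18.

18


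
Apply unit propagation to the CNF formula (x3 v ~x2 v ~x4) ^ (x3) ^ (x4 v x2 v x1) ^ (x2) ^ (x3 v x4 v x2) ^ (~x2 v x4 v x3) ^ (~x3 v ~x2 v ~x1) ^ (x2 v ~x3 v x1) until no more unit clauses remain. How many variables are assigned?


Unit propagation repeatedly assigns the literal in any unit clause, then simplifies.
Assignments in order: x3 = T, x2 = T, x1 = F.
No further unit clauses remain.
Total variables assigned = 3.

3


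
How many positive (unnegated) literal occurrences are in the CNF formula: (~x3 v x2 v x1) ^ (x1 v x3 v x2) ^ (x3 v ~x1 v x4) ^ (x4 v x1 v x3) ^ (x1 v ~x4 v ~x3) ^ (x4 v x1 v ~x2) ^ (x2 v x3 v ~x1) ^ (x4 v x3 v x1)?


Scan each clause for unnegated literals.
Clause 1: 2 positive; Clause 2: 3 positive; Clause 3: 2 positive; Clause 4: 3 positive; Clause 5: 1 positive; Clause 6: 2 positive; Clause 7: 2 positive; Clause 8: 3 positive.
Total positive literal occurrences = 18.

18


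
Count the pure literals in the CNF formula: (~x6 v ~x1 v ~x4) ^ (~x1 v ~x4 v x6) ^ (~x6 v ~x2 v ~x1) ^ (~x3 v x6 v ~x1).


A pure literal appears in only one polarity across all clauses.
Pure literals: x1 (negative only), x2 (negative only), x3 (negative only), x4 (negative only).
Count = 4.

4


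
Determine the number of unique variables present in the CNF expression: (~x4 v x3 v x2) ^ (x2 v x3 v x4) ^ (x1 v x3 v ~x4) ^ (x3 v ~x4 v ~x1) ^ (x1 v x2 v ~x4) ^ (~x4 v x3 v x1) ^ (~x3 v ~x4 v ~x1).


Identify each distinct variable in the formula.
Variables found: x1, x2, x3, x4.
Total distinct variables = 4.

4


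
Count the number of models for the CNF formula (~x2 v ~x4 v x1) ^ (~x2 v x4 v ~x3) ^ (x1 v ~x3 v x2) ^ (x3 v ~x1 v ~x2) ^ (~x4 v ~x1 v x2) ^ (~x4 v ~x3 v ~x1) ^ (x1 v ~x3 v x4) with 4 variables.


Enumerate all 16 truth assignments over 4 variables.
Test each against every clause.
Satisfying assignments found: 5.

5


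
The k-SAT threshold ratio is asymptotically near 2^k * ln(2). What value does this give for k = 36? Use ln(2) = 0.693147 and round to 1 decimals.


Using the asymptotic formula: threshold ~ 2^k * ln(2).
2^36 = 68719476736.
68719476736 * 0.693147 = 47632699141.1.

47632699141.1


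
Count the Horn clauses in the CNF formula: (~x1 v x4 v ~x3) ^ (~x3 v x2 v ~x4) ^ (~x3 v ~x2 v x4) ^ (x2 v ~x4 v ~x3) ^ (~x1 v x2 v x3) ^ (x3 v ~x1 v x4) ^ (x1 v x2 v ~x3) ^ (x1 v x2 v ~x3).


A Horn clause has at most one positive literal.
Clause 1: 1 positive lit(s) -> Horn
Clause 2: 1 positive lit(s) -> Horn
Clause 3: 1 positive lit(s) -> Horn
Clause 4: 1 positive lit(s) -> Horn
Clause 5: 2 positive lit(s) -> not Horn
Clause 6: 2 positive lit(s) -> not Horn
Clause 7: 2 positive lit(s) -> not Horn
Clause 8: 2 positive lit(s) -> not Horn
Total Horn clauses = 4.

4


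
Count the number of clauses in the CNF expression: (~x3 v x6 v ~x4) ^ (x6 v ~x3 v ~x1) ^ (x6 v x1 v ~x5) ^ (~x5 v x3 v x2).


Each group enclosed in parentheses joined by ^ is one clause.
Counting the conjuncts: 4 clauses.

4


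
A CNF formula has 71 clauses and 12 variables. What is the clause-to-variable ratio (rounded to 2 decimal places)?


Clause-to-variable ratio = clauses / variables.
71 / 12 = 5.92.

5.92


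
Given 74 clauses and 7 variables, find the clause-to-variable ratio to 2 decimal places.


Clause-to-variable ratio = clauses / variables.
74 / 7 = 10.57.

10.57


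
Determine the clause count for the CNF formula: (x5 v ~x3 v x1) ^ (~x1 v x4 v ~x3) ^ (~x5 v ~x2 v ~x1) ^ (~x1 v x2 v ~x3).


Each group enclosed in parentheses joined by ^ is one clause.
Counting the conjuncts: 4 clauses.

4


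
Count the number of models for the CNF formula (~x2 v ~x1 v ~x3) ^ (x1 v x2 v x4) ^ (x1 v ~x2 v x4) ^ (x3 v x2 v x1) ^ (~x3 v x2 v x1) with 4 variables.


Enumerate all 16 truth assignments over 4 variables.
Test each against every clause.
Satisfying assignments found: 8.

8


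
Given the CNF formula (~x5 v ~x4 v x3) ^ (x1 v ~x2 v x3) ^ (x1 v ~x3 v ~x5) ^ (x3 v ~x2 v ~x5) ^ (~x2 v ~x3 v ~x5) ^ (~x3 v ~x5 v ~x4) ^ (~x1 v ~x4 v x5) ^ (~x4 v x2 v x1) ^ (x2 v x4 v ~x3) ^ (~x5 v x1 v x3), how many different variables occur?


Identify each distinct variable in the formula.
Variables found: x1, x2, x3, x4, x5.
Total distinct variables = 5.

5


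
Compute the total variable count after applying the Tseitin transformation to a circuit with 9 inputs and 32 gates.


The Tseitin transformation introduces one auxiliary variable per gate.
Total variables = inputs + gates = 9 + 32 = 41.

41


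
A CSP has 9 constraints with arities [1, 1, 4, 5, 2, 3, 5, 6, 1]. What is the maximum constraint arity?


The arities are: 1, 1, 4, 5, 2, 3, 5, 6, 1.
Scan for the maximum value.
Maximum arity = 6.

6


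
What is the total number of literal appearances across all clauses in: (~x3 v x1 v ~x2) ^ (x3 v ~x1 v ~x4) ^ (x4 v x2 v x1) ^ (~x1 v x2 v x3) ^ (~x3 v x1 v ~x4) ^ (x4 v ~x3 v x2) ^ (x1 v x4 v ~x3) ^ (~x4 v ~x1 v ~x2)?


Clause lengths: 3, 3, 3, 3, 3, 3, 3, 3.
Sum = 3 + 3 + 3 + 3 + 3 + 3 + 3 + 3 = 24.

24


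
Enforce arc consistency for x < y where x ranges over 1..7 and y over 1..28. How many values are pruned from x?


For the constraint x < y, x needs a supporting value in y's domain.
x can be at most 27 (one less than y's maximum).
Valid x values from domain: 7 out of 7.
Pruned = 7 - 7 = 0.

0


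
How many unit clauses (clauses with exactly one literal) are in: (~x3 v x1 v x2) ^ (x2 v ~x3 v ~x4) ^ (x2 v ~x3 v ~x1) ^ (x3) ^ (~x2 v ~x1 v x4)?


A unit clause contains exactly one literal.
Unit clauses found: (x3).
Count = 1.

1


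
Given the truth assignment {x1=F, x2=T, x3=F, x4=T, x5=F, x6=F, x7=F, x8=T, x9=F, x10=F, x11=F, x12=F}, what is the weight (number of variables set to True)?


The weight is the number of variables assigned True.
True variables: x2, x4, x8.
Weight = 3.

3


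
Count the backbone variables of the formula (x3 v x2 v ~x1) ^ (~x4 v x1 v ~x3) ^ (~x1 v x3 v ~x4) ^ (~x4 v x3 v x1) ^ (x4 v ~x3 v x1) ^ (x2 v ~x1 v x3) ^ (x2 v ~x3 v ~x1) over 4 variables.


Find all satisfying assignments: 5 model(s).
Check which variables have the same value in every model.
No variable is fixed across all models.
Backbone size = 0.

0


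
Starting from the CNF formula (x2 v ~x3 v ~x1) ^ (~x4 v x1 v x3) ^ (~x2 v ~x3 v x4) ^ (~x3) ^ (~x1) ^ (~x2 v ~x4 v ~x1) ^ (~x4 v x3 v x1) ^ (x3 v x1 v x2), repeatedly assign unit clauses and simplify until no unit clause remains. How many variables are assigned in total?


Unit propagation repeatedly assigns the literal in any unit clause, then simplifies.
Assignments in order: x3 = F, x1 = F, x4 = F, x2 = T.
No further unit clauses remain.
Total variables assigned = 4.

4


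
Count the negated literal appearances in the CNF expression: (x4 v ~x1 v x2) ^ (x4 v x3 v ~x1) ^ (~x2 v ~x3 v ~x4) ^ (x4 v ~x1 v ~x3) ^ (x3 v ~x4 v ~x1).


Scan each clause for negated literals.
Clause 1: 1 negative; Clause 2: 1 negative; Clause 3: 3 negative; Clause 4: 2 negative; Clause 5: 2 negative.
Total negative literal occurrences = 9.

9


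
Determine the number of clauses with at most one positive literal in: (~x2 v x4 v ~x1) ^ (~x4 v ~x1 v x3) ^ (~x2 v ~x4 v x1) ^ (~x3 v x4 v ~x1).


A Horn clause has at most one positive literal.
Clause 1: 1 positive lit(s) -> Horn
Clause 2: 1 positive lit(s) -> Horn
Clause 3: 1 positive lit(s) -> Horn
Clause 4: 1 positive lit(s) -> Horn
Total Horn clauses = 4.

4


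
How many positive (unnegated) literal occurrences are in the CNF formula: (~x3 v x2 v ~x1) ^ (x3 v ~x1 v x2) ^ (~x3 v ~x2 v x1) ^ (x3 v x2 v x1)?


Scan each clause for unnegated literals.
Clause 1: 1 positive; Clause 2: 2 positive; Clause 3: 1 positive; Clause 4: 3 positive.
Total positive literal occurrences = 7.

7


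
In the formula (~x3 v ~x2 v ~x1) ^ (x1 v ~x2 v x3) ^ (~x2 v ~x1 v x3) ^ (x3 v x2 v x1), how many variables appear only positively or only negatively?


A pure literal appears in only one polarity across all clauses.
No pure literals found.
Count = 0.

0


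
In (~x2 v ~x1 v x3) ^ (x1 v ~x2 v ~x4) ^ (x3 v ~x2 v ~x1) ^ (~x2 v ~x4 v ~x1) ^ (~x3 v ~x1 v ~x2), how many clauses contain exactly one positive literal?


A definite clause has exactly one positive literal.
Clause 1: 1 positive -> definite
Clause 2: 1 positive -> definite
Clause 3: 1 positive -> definite
Clause 4: 0 positive -> not definite
Clause 5: 0 positive -> not definite
Definite clause count = 3.

3


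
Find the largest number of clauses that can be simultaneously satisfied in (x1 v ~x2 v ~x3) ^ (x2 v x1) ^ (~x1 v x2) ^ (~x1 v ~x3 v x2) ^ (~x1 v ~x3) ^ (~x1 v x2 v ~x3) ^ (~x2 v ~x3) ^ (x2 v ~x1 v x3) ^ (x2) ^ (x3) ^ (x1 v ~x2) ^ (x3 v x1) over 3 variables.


Enumerate all 8 truth assignments.
For each, count how many of the 12 clauses are satisfied.
The formula is not fully satisfiable, so the maximum is below 12.
Maximum simultaneously satisfiable clauses = 11.

11


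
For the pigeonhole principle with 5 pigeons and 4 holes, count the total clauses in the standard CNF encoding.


The PHP encoding has two parts:
1) At-least-one-hole clauses: 5 (one per pigeon, each with 4 literals).
2) At-most-one-pigeon-per-hole clauses: 4 holes * C(5,2) = 4 * 10 = 40.
Total clauses = 5 + 40 = 45.

45


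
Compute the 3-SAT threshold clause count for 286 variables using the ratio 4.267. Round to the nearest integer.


The 3-SAT phase transition occurs at approximately 4.267 clauses per variable.
m = 4.267 * 286 = 1220.362.
Rounded to nearest integer: 1220.

1220


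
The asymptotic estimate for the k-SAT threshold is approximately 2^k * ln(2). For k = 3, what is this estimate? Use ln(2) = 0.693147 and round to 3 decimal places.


Using the asymptotic formula: threshold ~ 2^k * ln(2).
2^3 = 8.
8 * 0.693147 = 5.545.

5.545


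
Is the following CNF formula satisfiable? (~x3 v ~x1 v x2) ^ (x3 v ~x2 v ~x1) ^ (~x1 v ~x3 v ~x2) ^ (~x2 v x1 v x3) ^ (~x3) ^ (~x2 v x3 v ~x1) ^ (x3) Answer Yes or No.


Check all 8 possible truth assignments.
Number of satisfying assignments found: 0.
The formula is unsatisfiable.

No


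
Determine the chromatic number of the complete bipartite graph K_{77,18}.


K_{77,18} is bipartite by definition: the two parts are independent sets, with every edge crossing between them.
Color all vertices in one part with color 1 and all vertices in the other part with color 2.
Since the graph has at least one edge, one color does not suffice.
Chromatic number = 2.

2


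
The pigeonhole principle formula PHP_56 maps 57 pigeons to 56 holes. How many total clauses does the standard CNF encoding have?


The PHP encoding has two parts:
1) At-least-one-hole clauses: 57 (one per pigeon, each with 56 literals).
2) At-most-one-pigeon-per-hole clauses: 56 holes * C(57,2) = 56 * 1596 = 89376.
Total clauses = 57 + 89376 = 89433.

89433


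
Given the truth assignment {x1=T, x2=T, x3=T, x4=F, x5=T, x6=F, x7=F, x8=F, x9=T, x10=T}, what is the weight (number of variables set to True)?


The weight is the number of variables assigned True.
True variables: x1, x2, x3, x5, x9, x10.
Weight = 6.

6


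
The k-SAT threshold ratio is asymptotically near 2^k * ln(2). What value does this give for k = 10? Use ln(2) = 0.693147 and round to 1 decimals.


Using the asymptotic formula: threshold ~ 2^k * ln(2).
2^10 = 1024.
1024 * 0.693147 = 709.8.

709.8


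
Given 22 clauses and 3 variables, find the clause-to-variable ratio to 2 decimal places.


Clause-to-variable ratio = clauses / variables.
22 / 3 = 7.33.

7.33


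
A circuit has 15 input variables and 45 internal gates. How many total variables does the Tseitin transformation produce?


The Tseitin transformation introduces one auxiliary variable per gate.
Total variables = inputs + gates = 15 + 45 = 60.

60


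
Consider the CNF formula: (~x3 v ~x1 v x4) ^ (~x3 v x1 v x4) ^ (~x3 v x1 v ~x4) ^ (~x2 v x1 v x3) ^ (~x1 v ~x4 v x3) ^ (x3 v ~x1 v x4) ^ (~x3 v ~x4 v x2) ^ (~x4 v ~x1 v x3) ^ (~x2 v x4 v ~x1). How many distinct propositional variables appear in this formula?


Identify each distinct variable in the formula.
Variables found: x1, x2, x3, x4.
Total distinct variables = 4.

4


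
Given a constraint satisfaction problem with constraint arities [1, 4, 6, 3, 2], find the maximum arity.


The arities are: 1, 4, 6, 3, 2.
Scan for the maximum value.
Maximum arity = 6.

6


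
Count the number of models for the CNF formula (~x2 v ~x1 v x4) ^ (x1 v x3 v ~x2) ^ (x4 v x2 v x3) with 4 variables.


Enumerate all 16 truth assignments over 4 variables.
Test each against every clause.
Satisfying assignments found: 10.

10


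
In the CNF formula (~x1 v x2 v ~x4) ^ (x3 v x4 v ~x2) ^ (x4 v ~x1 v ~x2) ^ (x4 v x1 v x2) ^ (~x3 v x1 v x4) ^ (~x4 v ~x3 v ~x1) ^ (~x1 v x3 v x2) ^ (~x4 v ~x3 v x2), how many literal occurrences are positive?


Scan each clause for unnegated literals.
Clause 1: 1 positive; Clause 2: 2 positive; Clause 3: 1 positive; Clause 4: 3 positive; Clause 5: 2 positive; Clause 6: 0 positive; Clause 7: 2 positive; Clause 8: 1 positive.
Total positive literal occurrences = 12.

12


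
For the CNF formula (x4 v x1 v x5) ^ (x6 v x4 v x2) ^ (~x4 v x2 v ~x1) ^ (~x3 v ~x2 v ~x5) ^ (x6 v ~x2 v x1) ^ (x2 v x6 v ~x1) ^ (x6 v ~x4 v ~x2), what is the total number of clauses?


Each group enclosed in parentheses joined by ^ is one clause.
Counting the conjuncts: 7 clauses.

7


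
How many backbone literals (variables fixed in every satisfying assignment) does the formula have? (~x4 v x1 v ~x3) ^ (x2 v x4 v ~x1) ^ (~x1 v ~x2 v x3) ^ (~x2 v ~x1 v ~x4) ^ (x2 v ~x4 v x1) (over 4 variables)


Find all satisfying assignments: 8 model(s).
Check which variables have the same value in every model.
No variable is fixed across all models.
Backbone size = 0.

0
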